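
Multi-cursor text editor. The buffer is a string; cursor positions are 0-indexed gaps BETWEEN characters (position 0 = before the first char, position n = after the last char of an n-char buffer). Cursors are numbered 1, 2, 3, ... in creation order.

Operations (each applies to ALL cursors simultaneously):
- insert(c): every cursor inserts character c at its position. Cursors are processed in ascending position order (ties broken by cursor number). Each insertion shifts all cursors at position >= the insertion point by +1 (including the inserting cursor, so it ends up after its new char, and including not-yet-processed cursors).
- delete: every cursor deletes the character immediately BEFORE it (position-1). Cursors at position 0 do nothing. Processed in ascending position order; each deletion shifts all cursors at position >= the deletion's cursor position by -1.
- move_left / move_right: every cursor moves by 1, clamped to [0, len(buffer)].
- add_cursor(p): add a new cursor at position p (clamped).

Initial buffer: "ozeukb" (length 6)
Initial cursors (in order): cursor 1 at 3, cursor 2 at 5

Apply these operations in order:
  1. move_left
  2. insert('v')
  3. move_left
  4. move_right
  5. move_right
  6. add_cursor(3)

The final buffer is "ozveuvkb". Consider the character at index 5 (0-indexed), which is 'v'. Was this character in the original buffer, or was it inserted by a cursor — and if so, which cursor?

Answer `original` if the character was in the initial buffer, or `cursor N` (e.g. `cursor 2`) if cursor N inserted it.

Answer: cursor 2

Derivation:
After op 1 (move_left): buffer="ozeukb" (len 6), cursors c1@2 c2@4, authorship ......
After op 2 (insert('v')): buffer="ozveuvkb" (len 8), cursors c1@3 c2@6, authorship ..1..2..
After op 3 (move_left): buffer="ozveuvkb" (len 8), cursors c1@2 c2@5, authorship ..1..2..
After op 4 (move_right): buffer="ozveuvkb" (len 8), cursors c1@3 c2@6, authorship ..1..2..
After op 5 (move_right): buffer="ozveuvkb" (len 8), cursors c1@4 c2@7, authorship ..1..2..
After op 6 (add_cursor(3)): buffer="ozveuvkb" (len 8), cursors c3@3 c1@4 c2@7, authorship ..1..2..
Authorship (.=original, N=cursor N): . . 1 . . 2 . .
Index 5: author = 2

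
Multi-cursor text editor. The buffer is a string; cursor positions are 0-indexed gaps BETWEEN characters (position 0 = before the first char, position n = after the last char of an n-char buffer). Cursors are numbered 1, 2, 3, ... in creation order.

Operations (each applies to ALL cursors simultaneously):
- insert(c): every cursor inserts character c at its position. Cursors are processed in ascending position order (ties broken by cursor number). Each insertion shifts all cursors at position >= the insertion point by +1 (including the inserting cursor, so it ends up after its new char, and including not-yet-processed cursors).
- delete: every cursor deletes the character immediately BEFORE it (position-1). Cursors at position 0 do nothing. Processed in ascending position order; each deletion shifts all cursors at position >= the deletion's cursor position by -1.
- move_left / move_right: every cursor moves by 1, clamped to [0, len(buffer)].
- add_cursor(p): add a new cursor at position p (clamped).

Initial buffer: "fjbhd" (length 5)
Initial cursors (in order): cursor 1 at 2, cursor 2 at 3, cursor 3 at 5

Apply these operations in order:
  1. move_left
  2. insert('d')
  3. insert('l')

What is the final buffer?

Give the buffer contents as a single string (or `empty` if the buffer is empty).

After op 1 (move_left): buffer="fjbhd" (len 5), cursors c1@1 c2@2 c3@4, authorship .....
After op 2 (insert('d')): buffer="fdjdbhdd" (len 8), cursors c1@2 c2@4 c3@7, authorship .1.2..3.
After op 3 (insert('l')): buffer="fdljdlbhdld" (len 11), cursors c1@3 c2@6 c3@10, authorship .11.22..33.

Answer: fdljdlbhdld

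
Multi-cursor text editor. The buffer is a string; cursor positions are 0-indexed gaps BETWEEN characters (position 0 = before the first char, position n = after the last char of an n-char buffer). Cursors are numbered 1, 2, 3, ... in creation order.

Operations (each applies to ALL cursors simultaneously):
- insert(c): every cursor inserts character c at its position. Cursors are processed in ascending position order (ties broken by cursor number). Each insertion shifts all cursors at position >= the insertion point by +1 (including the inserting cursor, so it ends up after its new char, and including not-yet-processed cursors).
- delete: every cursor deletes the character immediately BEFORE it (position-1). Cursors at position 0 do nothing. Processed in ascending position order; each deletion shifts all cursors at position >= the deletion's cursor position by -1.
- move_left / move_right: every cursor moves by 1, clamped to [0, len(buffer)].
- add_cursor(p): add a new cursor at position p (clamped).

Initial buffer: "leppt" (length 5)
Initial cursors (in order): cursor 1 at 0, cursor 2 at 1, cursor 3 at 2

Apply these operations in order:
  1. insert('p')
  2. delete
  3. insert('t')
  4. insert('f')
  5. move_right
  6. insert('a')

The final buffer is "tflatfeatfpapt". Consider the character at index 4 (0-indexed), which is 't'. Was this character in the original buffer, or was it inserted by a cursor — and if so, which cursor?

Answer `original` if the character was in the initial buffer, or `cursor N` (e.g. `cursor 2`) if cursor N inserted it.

Answer: cursor 2

Derivation:
After op 1 (insert('p')): buffer="plpepppt" (len 8), cursors c1@1 c2@3 c3@5, authorship 1.2.3...
After op 2 (delete): buffer="leppt" (len 5), cursors c1@0 c2@1 c3@2, authorship .....
After op 3 (insert('t')): buffer="tltetppt" (len 8), cursors c1@1 c2@3 c3@5, authorship 1.2.3...
After op 4 (insert('f')): buffer="tfltfetfppt" (len 11), cursors c1@2 c2@5 c3@8, authorship 11.22.33...
After op 5 (move_right): buffer="tfltfetfppt" (len 11), cursors c1@3 c2@6 c3@9, authorship 11.22.33...
After op 6 (insert('a')): buffer="tflatfeatfpapt" (len 14), cursors c1@4 c2@8 c3@12, authorship 11.122.233.3..
Authorship (.=original, N=cursor N): 1 1 . 1 2 2 . 2 3 3 . 3 . .
Index 4: author = 2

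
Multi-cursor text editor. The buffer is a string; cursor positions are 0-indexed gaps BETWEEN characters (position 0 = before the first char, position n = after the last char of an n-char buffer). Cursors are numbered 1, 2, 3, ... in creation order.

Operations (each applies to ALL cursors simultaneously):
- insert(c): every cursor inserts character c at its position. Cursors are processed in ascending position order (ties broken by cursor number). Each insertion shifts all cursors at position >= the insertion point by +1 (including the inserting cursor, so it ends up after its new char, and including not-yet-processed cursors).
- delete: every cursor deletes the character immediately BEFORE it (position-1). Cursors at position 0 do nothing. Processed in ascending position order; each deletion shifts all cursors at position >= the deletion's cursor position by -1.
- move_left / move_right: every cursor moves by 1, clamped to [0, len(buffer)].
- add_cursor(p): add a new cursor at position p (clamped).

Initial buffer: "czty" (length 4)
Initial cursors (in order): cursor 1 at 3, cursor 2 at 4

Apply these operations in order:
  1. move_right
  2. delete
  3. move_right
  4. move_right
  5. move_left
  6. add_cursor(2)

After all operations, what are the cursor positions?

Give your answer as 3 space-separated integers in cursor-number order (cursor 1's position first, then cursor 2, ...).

Answer: 1 1 2

Derivation:
After op 1 (move_right): buffer="czty" (len 4), cursors c1@4 c2@4, authorship ....
After op 2 (delete): buffer="cz" (len 2), cursors c1@2 c2@2, authorship ..
After op 3 (move_right): buffer="cz" (len 2), cursors c1@2 c2@2, authorship ..
After op 4 (move_right): buffer="cz" (len 2), cursors c1@2 c2@2, authorship ..
After op 5 (move_left): buffer="cz" (len 2), cursors c1@1 c2@1, authorship ..
After op 6 (add_cursor(2)): buffer="cz" (len 2), cursors c1@1 c2@1 c3@2, authorship ..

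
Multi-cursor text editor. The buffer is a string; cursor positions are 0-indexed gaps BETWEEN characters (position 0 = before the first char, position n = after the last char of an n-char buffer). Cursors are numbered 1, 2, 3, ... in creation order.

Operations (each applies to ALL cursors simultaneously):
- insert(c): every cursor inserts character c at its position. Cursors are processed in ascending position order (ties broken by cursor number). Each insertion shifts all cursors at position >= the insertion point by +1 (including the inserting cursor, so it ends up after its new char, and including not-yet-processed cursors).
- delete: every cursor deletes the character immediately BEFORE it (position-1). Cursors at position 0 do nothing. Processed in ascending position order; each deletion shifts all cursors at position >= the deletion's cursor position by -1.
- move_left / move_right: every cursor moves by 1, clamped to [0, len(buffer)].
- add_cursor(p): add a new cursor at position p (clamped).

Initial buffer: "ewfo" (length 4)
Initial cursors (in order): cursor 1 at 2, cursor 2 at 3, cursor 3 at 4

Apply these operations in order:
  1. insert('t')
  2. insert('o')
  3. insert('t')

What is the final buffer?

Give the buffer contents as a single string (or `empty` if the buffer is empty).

Answer: ewtotftototot

Derivation:
After op 1 (insert('t')): buffer="ewtftot" (len 7), cursors c1@3 c2@5 c3@7, authorship ..1.2.3
After op 2 (insert('o')): buffer="ewtoftooto" (len 10), cursors c1@4 c2@7 c3@10, authorship ..11.22.33
After op 3 (insert('t')): buffer="ewtotftototot" (len 13), cursors c1@5 c2@9 c3@13, authorship ..111.222.333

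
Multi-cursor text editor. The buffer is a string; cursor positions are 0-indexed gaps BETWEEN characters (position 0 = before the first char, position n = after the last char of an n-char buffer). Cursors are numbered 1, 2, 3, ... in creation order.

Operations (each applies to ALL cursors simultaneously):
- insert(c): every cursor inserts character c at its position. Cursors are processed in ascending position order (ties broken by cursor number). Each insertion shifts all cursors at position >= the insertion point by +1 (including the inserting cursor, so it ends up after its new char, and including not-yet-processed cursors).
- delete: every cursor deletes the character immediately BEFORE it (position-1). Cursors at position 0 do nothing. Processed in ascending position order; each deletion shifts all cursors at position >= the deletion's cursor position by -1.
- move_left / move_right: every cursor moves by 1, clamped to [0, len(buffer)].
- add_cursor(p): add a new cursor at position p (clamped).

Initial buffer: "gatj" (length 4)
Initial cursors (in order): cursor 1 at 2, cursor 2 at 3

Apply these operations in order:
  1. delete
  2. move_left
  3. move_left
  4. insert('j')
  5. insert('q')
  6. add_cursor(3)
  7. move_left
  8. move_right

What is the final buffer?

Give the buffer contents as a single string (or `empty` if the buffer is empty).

Answer: jjqqgj

Derivation:
After op 1 (delete): buffer="gj" (len 2), cursors c1@1 c2@1, authorship ..
After op 2 (move_left): buffer="gj" (len 2), cursors c1@0 c2@0, authorship ..
After op 3 (move_left): buffer="gj" (len 2), cursors c1@0 c2@0, authorship ..
After op 4 (insert('j')): buffer="jjgj" (len 4), cursors c1@2 c2@2, authorship 12..
After op 5 (insert('q')): buffer="jjqqgj" (len 6), cursors c1@4 c2@4, authorship 1212..
After op 6 (add_cursor(3)): buffer="jjqqgj" (len 6), cursors c3@3 c1@4 c2@4, authorship 1212..
After op 7 (move_left): buffer="jjqqgj" (len 6), cursors c3@2 c1@3 c2@3, authorship 1212..
After op 8 (move_right): buffer="jjqqgj" (len 6), cursors c3@3 c1@4 c2@4, authorship 1212..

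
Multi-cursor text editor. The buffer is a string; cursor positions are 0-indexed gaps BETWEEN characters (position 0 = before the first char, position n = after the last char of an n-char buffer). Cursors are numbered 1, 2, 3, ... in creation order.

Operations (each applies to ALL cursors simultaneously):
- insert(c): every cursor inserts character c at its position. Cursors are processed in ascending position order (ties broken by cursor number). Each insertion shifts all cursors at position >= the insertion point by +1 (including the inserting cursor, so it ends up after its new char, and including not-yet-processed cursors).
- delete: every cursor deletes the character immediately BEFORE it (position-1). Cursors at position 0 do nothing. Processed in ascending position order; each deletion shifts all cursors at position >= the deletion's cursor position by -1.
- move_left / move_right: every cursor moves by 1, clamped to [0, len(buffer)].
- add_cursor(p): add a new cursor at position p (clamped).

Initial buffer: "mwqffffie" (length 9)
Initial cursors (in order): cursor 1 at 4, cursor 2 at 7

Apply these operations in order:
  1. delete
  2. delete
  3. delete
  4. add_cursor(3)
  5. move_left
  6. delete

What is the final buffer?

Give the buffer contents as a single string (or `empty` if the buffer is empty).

Answer: me

Derivation:
After op 1 (delete): buffer="mwqffie" (len 7), cursors c1@3 c2@5, authorship .......
After op 2 (delete): buffer="mwfie" (len 5), cursors c1@2 c2@3, authorship .....
After op 3 (delete): buffer="mie" (len 3), cursors c1@1 c2@1, authorship ...
After op 4 (add_cursor(3)): buffer="mie" (len 3), cursors c1@1 c2@1 c3@3, authorship ...
After op 5 (move_left): buffer="mie" (len 3), cursors c1@0 c2@0 c3@2, authorship ...
After op 6 (delete): buffer="me" (len 2), cursors c1@0 c2@0 c3@1, authorship ..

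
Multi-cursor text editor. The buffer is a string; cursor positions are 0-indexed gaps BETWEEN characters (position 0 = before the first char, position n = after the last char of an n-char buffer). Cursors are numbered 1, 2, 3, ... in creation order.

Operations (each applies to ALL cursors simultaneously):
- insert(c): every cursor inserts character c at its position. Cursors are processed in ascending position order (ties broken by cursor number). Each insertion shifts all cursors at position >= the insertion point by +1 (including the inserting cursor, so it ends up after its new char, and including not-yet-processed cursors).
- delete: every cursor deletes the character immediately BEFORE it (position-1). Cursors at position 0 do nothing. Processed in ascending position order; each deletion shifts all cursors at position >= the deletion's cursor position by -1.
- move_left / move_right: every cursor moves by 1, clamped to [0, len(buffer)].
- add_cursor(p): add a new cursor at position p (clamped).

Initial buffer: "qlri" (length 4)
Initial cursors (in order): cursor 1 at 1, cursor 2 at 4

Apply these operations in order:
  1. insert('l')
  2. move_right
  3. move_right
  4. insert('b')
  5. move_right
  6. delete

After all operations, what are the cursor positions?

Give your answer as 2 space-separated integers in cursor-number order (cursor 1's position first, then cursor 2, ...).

Answer: 5 6

Derivation:
After op 1 (insert('l')): buffer="qllril" (len 6), cursors c1@2 c2@6, authorship .1...2
After op 2 (move_right): buffer="qllril" (len 6), cursors c1@3 c2@6, authorship .1...2
After op 3 (move_right): buffer="qllril" (len 6), cursors c1@4 c2@6, authorship .1...2
After op 4 (insert('b')): buffer="qllrbilb" (len 8), cursors c1@5 c2@8, authorship .1..1.22
After op 5 (move_right): buffer="qllrbilb" (len 8), cursors c1@6 c2@8, authorship .1..1.22
After op 6 (delete): buffer="qllrbl" (len 6), cursors c1@5 c2@6, authorship .1..12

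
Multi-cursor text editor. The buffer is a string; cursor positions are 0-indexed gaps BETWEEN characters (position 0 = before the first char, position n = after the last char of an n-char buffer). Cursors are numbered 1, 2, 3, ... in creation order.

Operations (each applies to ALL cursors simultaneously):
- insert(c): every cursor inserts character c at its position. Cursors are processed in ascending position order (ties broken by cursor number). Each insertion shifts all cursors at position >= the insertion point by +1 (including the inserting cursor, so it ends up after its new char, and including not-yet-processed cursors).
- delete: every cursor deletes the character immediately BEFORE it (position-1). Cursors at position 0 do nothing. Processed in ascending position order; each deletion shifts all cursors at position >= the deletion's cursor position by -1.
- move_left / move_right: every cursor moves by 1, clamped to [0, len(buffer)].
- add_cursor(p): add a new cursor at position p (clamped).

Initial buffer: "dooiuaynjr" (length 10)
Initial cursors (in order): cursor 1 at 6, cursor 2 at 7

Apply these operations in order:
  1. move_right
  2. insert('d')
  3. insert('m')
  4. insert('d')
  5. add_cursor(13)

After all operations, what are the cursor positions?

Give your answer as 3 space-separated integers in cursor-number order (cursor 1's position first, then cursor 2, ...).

Answer: 10 14 13

Derivation:
After op 1 (move_right): buffer="dooiuaynjr" (len 10), cursors c1@7 c2@8, authorship ..........
After op 2 (insert('d')): buffer="dooiuaydndjr" (len 12), cursors c1@8 c2@10, authorship .......1.2..
After op 3 (insert('m')): buffer="dooiuaydmndmjr" (len 14), cursors c1@9 c2@12, authorship .......11.22..
After op 4 (insert('d')): buffer="dooiuaydmdndmdjr" (len 16), cursors c1@10 c2@14, authorship .......111.222..
After op 5 (add_cursor(13)): buffer="dooiuaydmdndmdjr" (len 16), cursors c1@10 c3@13 c2@14, authorship .......111.222..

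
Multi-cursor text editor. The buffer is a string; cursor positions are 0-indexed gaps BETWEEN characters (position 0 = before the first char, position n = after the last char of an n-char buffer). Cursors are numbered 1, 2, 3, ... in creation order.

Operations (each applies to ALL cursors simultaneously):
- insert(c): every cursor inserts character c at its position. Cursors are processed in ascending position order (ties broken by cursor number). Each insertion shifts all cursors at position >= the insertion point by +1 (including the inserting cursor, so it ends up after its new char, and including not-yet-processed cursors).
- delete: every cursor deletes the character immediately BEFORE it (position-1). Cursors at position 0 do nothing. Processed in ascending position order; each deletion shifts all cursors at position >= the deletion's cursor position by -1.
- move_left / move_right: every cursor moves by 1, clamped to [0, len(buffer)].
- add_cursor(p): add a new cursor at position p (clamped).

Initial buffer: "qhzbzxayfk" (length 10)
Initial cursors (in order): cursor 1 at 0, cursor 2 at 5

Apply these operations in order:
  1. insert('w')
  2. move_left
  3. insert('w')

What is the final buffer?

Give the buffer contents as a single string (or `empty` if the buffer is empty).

Answer: wwqhzbzwwxayfk

Derivation:
After op 1 (insert('w')): buffer="wqhzbzwxayfk" (len 12), cursors c1@1 c2@7, authorship 1.....2.....
After op 2 (move_left): buffer="wqhzbzwxayfk" (len 12), cursors c1@0 c2@6, authorship 1.....2.....
After op 3 (insert('w')): buffer="wwqhzbzwwxayfk" (len 14), cursors c1@1 c2@8, authorship 11.....22.....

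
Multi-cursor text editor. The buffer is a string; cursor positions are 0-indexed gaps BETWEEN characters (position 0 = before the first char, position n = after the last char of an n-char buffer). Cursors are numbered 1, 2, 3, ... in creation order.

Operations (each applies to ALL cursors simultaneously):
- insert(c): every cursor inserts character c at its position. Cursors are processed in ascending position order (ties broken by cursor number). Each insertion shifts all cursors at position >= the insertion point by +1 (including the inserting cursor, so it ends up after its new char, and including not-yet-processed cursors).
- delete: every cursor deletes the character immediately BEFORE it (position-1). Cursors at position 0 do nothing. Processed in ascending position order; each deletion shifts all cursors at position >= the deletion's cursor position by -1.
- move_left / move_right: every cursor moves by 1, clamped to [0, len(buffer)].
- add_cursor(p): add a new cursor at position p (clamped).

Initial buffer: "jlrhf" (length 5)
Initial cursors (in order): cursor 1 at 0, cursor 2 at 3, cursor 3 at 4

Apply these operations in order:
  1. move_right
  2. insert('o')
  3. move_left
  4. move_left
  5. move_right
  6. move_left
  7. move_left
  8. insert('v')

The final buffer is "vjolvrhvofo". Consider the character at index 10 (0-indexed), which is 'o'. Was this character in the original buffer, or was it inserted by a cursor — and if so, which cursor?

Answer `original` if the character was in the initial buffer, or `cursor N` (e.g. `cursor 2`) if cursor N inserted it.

After op 1 (move_right): buffer="jlrhf" (len 5), cursors c1@1 c2@4 c3@5, authorship .....
After op 2 (insert('o')): buffer="jolrhofo" (len 8), cursors c1@2 c2@6 c3@8, authorship .1...2.3
After op 3 (move_left): buffer="jolrhofo" (len 8), cursors c1@1 c2@5 c3@7, authorship .1...2.3
After op 4 (move_left): buffer="jolrhofo" (len 8), cursors c1@0 c2@4 c3@6, authorship .1...2.3
After op 5 (move_right): buffer="jolrhofo" (len 8), cursors c1@1 c2@5 c3@7, authorship .1...2.3
After op 6 (move_left): buffer="jolrhofo" (len 8), cursors c1@0 c2@4 c3@6, authorship .1...2.3
After op 7 (move_left): buffer="jolrhofo" (len 8), cursors c1@0 c2@3 c3@5, authorship .1...2.3
After op 8 (insert('v')): buffer="vjolvrhvofo" (len 11), cursors c1@1 c2@5 c3@8, authorship 1.1.2..32.3
Authorship (.=original, N=cursor N): 1 . 1 . 2 . . 3 2 . 3
Index 10: author = 3

Answer: cursor 3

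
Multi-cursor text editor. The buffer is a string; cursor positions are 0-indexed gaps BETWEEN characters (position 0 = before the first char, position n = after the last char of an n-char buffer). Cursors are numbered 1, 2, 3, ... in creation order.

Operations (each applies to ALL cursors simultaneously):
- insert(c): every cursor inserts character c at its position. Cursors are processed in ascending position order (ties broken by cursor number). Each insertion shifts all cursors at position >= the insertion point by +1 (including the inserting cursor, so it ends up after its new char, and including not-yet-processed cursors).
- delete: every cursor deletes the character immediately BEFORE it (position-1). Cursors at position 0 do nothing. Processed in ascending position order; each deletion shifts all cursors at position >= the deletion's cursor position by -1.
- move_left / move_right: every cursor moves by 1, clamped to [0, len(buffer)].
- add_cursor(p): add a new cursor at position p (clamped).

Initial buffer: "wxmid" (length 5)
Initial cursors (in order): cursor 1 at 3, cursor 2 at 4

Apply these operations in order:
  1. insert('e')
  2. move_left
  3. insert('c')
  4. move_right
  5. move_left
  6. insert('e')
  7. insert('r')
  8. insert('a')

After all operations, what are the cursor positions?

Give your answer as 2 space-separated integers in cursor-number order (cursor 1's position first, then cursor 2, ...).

After op 1 (insert('e')): buffer="wxmeied" (len 7), cursors c1@4 c2@6, authorship ...1.2.
After op 2 (move_left): buffer="wxmeied" (len 7), cursors c1@3 c2@5, authorship ...1.2.
After op 3 (insert('c')): buffer="wxmceiced" (len 9), cursors c1@4 c2@7, authorship ...11.22.
After op 4 (move_right): buffer="wxmceiced" (len 9), cursors c1@5 c2@8, authorship ...11.22.
After op 5 (move_left): buffer="wxmceiced" (len 9), cursors c1@4 c2@7, authorship ...11.22.
After op 6 (insert('e')): buffer="wxmceeiceed" (len 11), cursors c1@5 c2@9, authorship ...111.222.
After op 7 (insert('r')): buffer="wxmcereicered" (len 13), cursors c1@6 c2@11, authorship ...1111.2222.
After op 8 (insert('a')): buffer="wxmceraeiceraed" (len 15), cursors c1@7 c2@13, authorship ...11111.22222.

Answer: 7 13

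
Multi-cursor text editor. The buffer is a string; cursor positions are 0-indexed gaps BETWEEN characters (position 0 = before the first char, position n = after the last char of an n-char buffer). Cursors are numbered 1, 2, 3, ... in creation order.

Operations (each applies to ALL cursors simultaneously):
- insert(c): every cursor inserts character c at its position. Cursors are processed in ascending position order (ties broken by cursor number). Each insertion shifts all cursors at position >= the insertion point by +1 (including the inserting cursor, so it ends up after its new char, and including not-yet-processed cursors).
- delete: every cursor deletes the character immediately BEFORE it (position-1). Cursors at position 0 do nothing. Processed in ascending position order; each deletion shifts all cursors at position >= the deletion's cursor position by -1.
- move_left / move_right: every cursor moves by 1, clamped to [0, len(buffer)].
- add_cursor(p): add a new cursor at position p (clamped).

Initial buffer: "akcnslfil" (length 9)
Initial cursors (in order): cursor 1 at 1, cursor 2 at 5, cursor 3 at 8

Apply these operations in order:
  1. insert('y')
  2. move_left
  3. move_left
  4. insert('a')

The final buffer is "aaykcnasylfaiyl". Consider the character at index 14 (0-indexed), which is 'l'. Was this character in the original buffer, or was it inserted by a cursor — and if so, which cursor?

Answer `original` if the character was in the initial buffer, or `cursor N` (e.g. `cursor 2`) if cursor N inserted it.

Answer: original

Derivation:
After op 1 (insert('y')): buffer="aykcnsylfiyl" (len 12), cursors c1@2 c2@7 c3@11, authorship .1....2...3.
After op 2 (move_left): buffer="aykcnsylfiyl" (len 12), cursors c1@1 c2@6 c3@10, authorship .1....2...3.
After op 3 (move_left): buffer="aykcnsylfiyl" (len 12), cursors c1@0 c2@5 c3@9, authorship .1....2...3.
After op 4 (insert('a')): buffer="aaykcnasylfaiyl" (len 15), cursors c1@1 c2@7 c3@12, authorship 1.1...2.2..3.3.
Authorship (.=original, N=cursor N): 1 . 1 . . . 2 . 2 . . 3 . 3 .
Index 14: author = original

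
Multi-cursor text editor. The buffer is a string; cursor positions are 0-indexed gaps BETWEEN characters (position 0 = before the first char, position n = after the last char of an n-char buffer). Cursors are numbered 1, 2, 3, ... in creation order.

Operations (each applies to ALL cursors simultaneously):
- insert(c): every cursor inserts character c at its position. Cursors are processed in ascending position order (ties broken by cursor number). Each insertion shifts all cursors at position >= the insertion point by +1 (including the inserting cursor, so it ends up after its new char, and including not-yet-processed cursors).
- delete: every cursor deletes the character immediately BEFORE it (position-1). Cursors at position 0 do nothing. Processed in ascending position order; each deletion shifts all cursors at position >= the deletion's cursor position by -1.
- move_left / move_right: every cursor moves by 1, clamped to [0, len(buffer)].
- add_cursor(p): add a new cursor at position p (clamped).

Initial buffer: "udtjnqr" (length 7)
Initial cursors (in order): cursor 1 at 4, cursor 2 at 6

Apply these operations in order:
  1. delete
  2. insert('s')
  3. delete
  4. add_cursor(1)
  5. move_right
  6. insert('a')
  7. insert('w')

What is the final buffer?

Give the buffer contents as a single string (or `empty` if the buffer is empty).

After op 1 (delete): buffer="udtnr" (len 5), cursors c1@3 c2@4, authorship .....
After op 2 (insert('s')): buffer="udtsnsr" (len 7), cursors c1@4 c2@6, authorship ...1.2.
After op 3 (delete): buffer="udtnr" (len 5), cursors c1@3 c2@4, authorship .....
After op 4 (add_cursor(1)): buffer="udtnr" (len 5), cursors c3@1 c1@3 c2@4, authorship .....
After op 5 (move_right): buffer="udtnr" (len 5), cursors c3@2 c1@4 c2@5, authorship .....
After op 6 (insert('a')): buffer="udatnara" (len 8), cursors c3@3 c1@6 c2@8, authorship ..3..1.2
After op 7 (insert('w')): buffer="udawtnawraw" (len 11), cursors c3@4 c1@8 c2@11, authorship ..33..11.22

Answer: udawtnawraw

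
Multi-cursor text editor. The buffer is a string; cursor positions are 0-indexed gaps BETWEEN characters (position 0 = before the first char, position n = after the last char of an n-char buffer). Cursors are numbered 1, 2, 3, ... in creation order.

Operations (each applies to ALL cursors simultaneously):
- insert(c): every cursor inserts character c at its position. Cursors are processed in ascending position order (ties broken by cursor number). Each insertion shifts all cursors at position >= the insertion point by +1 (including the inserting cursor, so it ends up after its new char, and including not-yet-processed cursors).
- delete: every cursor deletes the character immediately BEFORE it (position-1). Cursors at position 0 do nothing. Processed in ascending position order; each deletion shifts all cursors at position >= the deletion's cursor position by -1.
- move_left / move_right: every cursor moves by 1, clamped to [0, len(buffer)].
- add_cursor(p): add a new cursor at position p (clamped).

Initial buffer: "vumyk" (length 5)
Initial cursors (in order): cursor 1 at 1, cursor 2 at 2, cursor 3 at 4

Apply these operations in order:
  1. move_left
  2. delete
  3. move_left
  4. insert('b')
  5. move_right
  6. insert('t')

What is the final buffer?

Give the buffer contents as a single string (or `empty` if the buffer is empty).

After op 1 (move_left): buffer="vumyk" (len 5), cursors c1@0 c2@1 c3@3, authorship .....
After op 2 (delete): buffer="uyk" (len 3), cursors c1@0 c2@0 c3@1, authorship ...
After op 3 (move_left): buffer="uyk" (len 3), cursors c1@0 c2@0 c3@0, authorship ...
After op 4 (insert('b')): buffer="bbbuyk" (len 6), cursors c1@3 c2@3 c3@3, authorship 123...
After op 5 (move_right): buffer="bbbuyk" (len 6), cursors c1@4 c2@4 c3@4, authorship 123...
After op 6 (insert('t')): buffer="bbbutttyk" (len 9), cursors c1@7 c2@7 c3@7, authorship 123.123..

Answer: bbbutttyk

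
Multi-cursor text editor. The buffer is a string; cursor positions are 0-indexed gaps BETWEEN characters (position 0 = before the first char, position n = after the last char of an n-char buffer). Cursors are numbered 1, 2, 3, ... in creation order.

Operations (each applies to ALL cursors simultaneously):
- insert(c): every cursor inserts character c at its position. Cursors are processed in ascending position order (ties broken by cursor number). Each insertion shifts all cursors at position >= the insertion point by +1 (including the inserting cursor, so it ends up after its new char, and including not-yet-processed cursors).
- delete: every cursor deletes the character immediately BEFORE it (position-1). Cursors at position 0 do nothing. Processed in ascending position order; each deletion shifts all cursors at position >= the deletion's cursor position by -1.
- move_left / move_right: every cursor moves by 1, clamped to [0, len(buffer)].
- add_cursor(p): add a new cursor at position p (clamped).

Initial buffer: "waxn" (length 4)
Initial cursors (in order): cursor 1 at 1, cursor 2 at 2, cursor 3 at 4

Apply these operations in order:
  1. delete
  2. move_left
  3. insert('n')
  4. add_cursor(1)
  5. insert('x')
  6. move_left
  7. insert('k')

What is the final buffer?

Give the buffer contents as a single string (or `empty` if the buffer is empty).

Answer: nkxnnxxkkkxx

Derivation:
After op 1 (delete): buffer="x" (len 1), cursors c1@0 c2@0 c3@1, authorship .
After op 2 (move_left): buffer="x" (len 1), cursors c1@0 c2@0 c3@0, authorship .
After op 3 (insert('n')): buffer="nnnx" (len 4), cursors c1@3 c2@3 c3@3, authorship 123.
After op 4 (add_cursor(1)): buffer="nnnx" (len 4), cursors c4@1 c1@3 c2@3 c3@3, authorship 123.
After op 5 (insert('x')): buffer="nxnnxxxx" (len 8), cursors c4@2 c1@7 c2@7 c3@7, authorship 1423123.
After op 6 (move_left): buffer="nxnnxxxx" (len 8), cursors c4@1 c1@6 c2@6 c3@6, authorship 1423123.
After op 7 (insert('k')): buffer="nkxnnxxkkkxx" (len 12), cursors c4@2 c1@10 c2@10 c3@10, authorship 14423121233.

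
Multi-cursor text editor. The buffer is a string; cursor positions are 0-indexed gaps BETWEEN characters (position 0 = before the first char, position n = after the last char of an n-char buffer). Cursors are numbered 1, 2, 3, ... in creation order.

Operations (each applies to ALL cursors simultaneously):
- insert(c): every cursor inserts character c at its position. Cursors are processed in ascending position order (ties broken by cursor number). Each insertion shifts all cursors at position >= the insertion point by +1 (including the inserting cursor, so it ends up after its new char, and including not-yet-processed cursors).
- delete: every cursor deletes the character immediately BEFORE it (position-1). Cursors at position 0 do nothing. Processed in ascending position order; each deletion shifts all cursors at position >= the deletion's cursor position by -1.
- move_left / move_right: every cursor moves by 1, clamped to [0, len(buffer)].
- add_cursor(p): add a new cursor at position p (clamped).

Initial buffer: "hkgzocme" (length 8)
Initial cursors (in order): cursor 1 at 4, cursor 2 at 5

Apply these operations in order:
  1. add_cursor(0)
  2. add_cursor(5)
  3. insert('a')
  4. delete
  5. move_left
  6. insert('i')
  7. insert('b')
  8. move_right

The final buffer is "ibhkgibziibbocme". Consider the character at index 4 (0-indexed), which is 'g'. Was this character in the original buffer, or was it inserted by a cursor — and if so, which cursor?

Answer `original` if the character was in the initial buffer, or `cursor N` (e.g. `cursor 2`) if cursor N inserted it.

After op 1 (add_cursor(0)): buffer="hkgzocme" (len 8), cursors c3@0 c1@4 c2@5, authorship ........
After op 2 (add_cursor(5)): buffer="hkgzocme" (len 8), cursors c3@0 c1@4 c2@5 c4@5, authorship ........
After op 3 (insert('a')): buffer="ahkgzaoaacme" (len 12), cursors c3@1 c1@6 c2@9 c4@9, authorship 3....1.24...
After op 4 (delete): buffer="hkgzocme" (len 8), cursors c3@0 c1@4 c2@5 c4@5, authorship ........
After op 5 (move_left): buffer="hkgzocme" (len 8), cursors c3@0 c1@3 c2@4 c4@4, authorship ........
After op 6 (insert('i')): buffer="ihkgiziiocme" (len 12), cursors c3@1 c1@5 c2@8 c4@8, authorship 3...1.24....
After op 7 (insert('b')): buffer="ibhkgibziibbocme" (len 16), cursors c3@2 c1@7 c2@12 c4@12, authorship 33...11.2424....
After op 8 (move_right): buffer="ibhkgibziibbocme" (len 16), cursors c3@3 c1@8 c2@13 c4@13, authorship 33...11.2424....
Authorship (.=original, N=cursor N): 3 3 . . . 1 1 . 2 4 2 4 . . . .
Index 4: author = original

Answer: original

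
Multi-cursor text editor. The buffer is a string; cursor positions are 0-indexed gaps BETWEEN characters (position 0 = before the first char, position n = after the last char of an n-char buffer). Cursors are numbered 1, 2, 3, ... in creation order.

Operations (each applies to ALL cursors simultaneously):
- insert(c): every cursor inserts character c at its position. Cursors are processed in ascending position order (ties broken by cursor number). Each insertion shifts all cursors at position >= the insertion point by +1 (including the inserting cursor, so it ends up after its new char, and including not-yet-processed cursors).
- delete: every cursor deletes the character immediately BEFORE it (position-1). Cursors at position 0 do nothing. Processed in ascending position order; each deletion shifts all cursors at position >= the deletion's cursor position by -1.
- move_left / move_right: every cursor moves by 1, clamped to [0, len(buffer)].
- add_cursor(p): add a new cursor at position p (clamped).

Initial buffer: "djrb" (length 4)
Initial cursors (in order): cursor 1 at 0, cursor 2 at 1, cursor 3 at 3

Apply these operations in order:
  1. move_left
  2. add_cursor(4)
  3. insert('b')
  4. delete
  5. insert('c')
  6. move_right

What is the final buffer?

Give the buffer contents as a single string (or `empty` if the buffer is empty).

After op 1 (move_left): buffer="djrb" (len 4), cursors c1@0 c2@0 c3@2, authorship ....
After op 2 (add_cursor(4)): buffer="djrb" (len 4), cursors c1@0 c2@0 c3@2 c4@4, authorship ....
After op 3 (insert('b')): buffer="bbdjbrbb" (len 8), cursors c1@2 c2@2 c3@5 c4@8, authorship 12..3..4
After op 4 (delete): buffer="djrb" (len 4), cursors c1@0 c2@0 c3@2 c4@4, authorship ....
After op 5 (insert('c')): buffer="ccdjcrbc" (len 8), cursors c1@2 c2@2 c3@5 c4@8, authorship 12..3..4
After op 6 (move_right): buffer="ccdjcrbc" (len 8), cursors c1@3 c2@3 c3@6 c4@8, authorship 12..3..4

Answer: ccdjcrbc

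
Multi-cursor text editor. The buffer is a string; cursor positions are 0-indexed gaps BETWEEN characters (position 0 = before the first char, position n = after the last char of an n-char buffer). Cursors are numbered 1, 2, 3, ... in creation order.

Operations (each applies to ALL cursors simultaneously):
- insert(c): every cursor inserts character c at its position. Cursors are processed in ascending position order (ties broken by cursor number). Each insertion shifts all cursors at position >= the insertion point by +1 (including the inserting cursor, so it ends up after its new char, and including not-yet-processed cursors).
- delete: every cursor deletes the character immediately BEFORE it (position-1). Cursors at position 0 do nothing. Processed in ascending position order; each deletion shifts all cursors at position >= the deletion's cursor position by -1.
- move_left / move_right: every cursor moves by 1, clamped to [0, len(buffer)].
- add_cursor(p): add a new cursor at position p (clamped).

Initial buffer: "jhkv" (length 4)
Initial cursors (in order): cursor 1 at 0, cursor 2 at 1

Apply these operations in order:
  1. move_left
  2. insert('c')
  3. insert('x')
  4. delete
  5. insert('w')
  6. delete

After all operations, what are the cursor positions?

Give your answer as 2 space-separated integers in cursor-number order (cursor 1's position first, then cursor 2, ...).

After op 1 (move_left): buffer="jhkv" (len 4), cursors c1@0 c2@0, authorship ....
After op 2 (insert('c')): buffer="ccjhkv" (len 6), cursors c1@2 c2@2, authorship 12....
After op 3 (insert('x')): buffer="ccxxjhkv" (len 8), cursors c1@4 c2@4, authorship 1212....
After op 4 (delete): buffer="ccjhkv" (len 6), cursors c1@2 c2@2, authorship 12....
After op 5 (insert('w')): buffer="ccwwjhkv" (len 8), cursors c1@4 c2@4, authorship 1212....
After op 6 (delete): buffer="ccjhkv" (len 6), cursors c1@2 c2@2, authorship 12....

Answer: 2 2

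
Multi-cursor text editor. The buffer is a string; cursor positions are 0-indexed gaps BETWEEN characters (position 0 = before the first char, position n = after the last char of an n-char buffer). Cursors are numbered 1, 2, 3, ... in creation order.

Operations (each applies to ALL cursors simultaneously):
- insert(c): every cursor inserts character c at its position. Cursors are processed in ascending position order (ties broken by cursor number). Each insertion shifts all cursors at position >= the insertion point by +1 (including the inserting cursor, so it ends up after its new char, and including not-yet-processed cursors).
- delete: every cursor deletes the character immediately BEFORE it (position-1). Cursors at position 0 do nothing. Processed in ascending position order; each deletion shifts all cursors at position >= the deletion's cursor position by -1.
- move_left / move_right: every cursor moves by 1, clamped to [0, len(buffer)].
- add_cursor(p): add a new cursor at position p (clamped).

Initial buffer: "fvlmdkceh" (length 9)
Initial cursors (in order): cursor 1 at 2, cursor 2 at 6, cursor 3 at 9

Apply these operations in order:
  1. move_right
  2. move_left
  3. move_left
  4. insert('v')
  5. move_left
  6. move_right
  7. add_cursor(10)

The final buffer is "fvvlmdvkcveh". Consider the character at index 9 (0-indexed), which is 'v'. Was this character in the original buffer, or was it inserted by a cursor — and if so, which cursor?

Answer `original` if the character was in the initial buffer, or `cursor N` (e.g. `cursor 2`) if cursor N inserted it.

After op 1 (move_right): buffer="fvlmdkceh" (len 9), cursors c1@3 c2@7 c3@9, authorship .........
After op 2 (move_left): buffer="fvlmdkceh" (len 9), cursors c1@2 c2@6 c3@8, authorship .........
After op 3 (move_left): buffer="fvlmdkceh" (len 9), cursors c1@1 c2@5 c3@7, authorship .........
After op 4 (insert('v')): buffer="fvvlmdvkcveh" (len 12), cursors c1@2 c2@7 c3@10, authorship .1....2..3..
After op 5 (move_left): buffer="fvvlmdvkcveh" (len 12), cursors c1@1 c2@6 c3@9, authorship .1....2..3..
After op 6 (move_right): buffer="fvvlmdvkcveh" (len 12), cursors c1@2 c2@7 c3@10, authorship .1....2..3..
After op 7 (add_cursor(10)): buffer="fvvlmdvkcveh" (len 12), cursors c1@2 c2@7 c3@10 c4@10, authorship .1....2..3..
Authorship (.=original, N=cursor N): . 1 . . . . 2 . . 3 . .
Index 9: author = 3

Answer: cursor 3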